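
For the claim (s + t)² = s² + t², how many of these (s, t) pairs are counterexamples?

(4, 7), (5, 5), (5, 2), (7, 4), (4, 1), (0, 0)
Testing each pair:
(4, 7): LHS = 121, RHS = 65 → counterexample
(5, 5): LHS = 100, RHS = 50 → counterexample
(5, 2): LHS = 49, RHS = 29 → counterexample
(7, 4): LHS = 121, RHS = 65 → counterexample
(4, 1): LHS = 25, RHS = 17 → counterexample
(0, 0): LHS = 0, RHS = 0 → satisfies claim

That makes 5 counterexamples.

Answer: 5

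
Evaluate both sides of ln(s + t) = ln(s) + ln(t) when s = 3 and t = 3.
LHS = ln(3 + 3) = ln(6) ≈ 1.792
RHS = ln(3) + ln(3) = 2·ln(3) ≈ 2.197

LHS ≠ RHS (they differ by about 0.4055), so the equation does not hold here.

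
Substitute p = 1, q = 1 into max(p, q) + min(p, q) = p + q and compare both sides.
LHS = max(1, 1) + min(1, 1) = 2
RHS = 1 + 1 = 2

LHS = RHS: the two sides agree.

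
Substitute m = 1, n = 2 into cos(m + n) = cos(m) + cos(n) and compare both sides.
LHS = cos(1 + 2) = cos(3) ≈ -0.99
RHS = cos(1) + cos(2) ≈ 0.1242

LHS ≠ RHS (they differ by about 1.114), so the equation does not hold here.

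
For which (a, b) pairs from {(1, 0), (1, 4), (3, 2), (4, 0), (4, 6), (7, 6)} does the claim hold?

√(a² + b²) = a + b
Testing each pair:
(1, 0): LHS = 1, RHS = 1 → holds
(1, 4): LHS = √(17) ≈ 4.123, RHS = 5 → fails
(3, 2): LHS = √(13) ≈ 3.606, RHS = 5 → fails
(4, 0): LHS = 4, RHS = 4 → holds
(4, 6): LHS = 2·√(13) ≈ 7.211, RHS = 10 → fails
(7, 6): LHS = √(85) ≈ 9.22, RHS = 13 → fails

2 of 6 pairs satisfy the claim.

Answer: (1, 0), (4, 0)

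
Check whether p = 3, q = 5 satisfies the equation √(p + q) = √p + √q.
Substituting p = 3, q = 5:

LHS = √(3 + 5) = 2·√(2) ≈ 2.828
RHS = √3 + √5 = √(3) + √(5) ≈ 3.968

LHS ≠ RHS, so the equation does not hold at this point.

Answer: Fails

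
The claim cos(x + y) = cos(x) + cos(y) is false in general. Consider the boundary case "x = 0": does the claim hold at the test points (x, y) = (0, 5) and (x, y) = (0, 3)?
No, fails at both test points

At (0, 5): LHS = cos(5) ≈ 0.2837 ≠ RHS = cos(5) + 1 ≈ 1.284
At (0, 3): LHS = cos(3) ≈ -0.99 ≠ RHS = cos(3) + 1 ≈ 0.01001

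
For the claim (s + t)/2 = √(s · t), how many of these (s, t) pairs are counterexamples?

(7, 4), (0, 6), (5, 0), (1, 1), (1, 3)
Testing each pair:
(7, 4): LHS = 11/2, RHS = 2·√(7) ≈ 5.292 → counterexample
(0, 6): LHS = 3, RHS = 0 → counterexample
(5, 0): LHS = 5/2, RHS = 0 → counterexample
(1, 1): LHS = 1, RHS = 1 → satisfies claim
(1, 3): LHS = 2, RHS = √(3) ≈ 1.732 → counterexample

That makes 4 counterexamples.

Answer: 4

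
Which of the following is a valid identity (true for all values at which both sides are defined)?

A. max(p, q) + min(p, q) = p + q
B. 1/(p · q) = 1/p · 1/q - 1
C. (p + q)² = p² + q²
A

A: holds — e.g. at (1, 5), both sides equal 6.
B: fails at (3, 5) — LHS = 1/15, RHS = -14/15.
C: fails at (3, 3) — LHS = 36, RHS = 18.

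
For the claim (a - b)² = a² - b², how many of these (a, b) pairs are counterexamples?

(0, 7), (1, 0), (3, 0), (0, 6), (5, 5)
2

Testing each pair:
(0, 7): LHS = 49, RHS = -49 → counterexample
(1, 0): LHS = 1, RHS = 1 → satisfies claim
(3, 0): LHS = 9, RHS = 9 → satisfies claim
(0, 6): LHS = 36, RHS = -36 → counterexample
(5, 5): LHS = 0, RHS = 0 → satisfies claim

That makes 2 counterexamples.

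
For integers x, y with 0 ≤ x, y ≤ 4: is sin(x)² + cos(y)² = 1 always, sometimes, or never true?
It holds at (x, y) = (1, 1) (both sides equal 1), but fails at (x, y) = (2, 1) (LHS = cos(1)² + sin(2)² ≈ 1.119, RHS = 1).

Answer: Sometimes true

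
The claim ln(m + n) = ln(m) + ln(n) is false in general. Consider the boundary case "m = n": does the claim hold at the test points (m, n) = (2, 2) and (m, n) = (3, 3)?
Only at (2, 2)

At (2, 2): LHS = ln(4) ≈ 1.386, RHS = 2·ln(2) ≈ 1.386 → equal
At (3, 3): LHS = ln(6) ≈ 1.792 ≠ RHS = 2·ln(3) ≈ 2.197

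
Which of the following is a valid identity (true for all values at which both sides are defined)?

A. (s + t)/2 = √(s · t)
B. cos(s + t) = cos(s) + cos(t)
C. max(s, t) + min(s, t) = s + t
A: fails at (4, 6) — LHS = 5, RHS = 2·√(6) ≈ 4.899.
B: fails at (1, 5) — LHS = cos(6) ≈ 0.9602, RHS = cos(5) + cos(1) ≈ 0.824.
C: holds — e.g. at (0, 1), both sides equal 1.

Answer: C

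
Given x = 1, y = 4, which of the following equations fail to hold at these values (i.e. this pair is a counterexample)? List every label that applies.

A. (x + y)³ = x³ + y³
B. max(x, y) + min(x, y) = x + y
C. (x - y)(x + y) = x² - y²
Evaluating each claim at the given values:
A. LHS = 125, RHS = 65 → fails here (LHS ≠ RHS)
B. LHS = 5, RHS = 5 → holds here (LHS = RHS)
C. LHS = -15, RHS = -15 → holds here (LHS = RHS)

Answer: A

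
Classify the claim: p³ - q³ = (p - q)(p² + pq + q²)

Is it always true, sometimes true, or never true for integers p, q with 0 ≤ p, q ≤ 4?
The identity holds for every pair in the range. For instance at (p, q) = (1, 0): both sides equal 1.

Answer: Always true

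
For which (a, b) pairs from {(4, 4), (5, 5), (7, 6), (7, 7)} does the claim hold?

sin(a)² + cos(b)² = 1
(4, 4), (5, 5), (7, 7)

Testing each pair:
(4, 4): LHS = cos(4)² + sin(4)² = 1, RHS = 1 → holds
(5, 5): LHS = cos(5)² + sin(5)² = 1, RHS = 1 → holds
(7, 6): LHS = sin(7)² + cos(6)² ≈ 1.354, RHS = 1 → fails
(7, 7): LHS = sin(7)² + cos(7)² = 1, RHS = 1 → holds

3 of 4 pairs satisfy the claim.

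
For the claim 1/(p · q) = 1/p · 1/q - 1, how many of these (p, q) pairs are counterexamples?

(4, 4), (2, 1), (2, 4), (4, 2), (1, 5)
5

Testing each pair:
(4, 4): LHS = 1/16, RHS = -15/16 → counterexample
(2, 1): LHS = 1/2, RHS = -1/2 → counterexample
(2, 4): LHS = 1/8, RHS = -7/8 → counterexample
(4, 2): LHS = 1/8, RHS = -7/8 → counterexample
(1, 5): LHS = 1/5, RHS = -4/5 → counterexample

That makes 5 counterexamples.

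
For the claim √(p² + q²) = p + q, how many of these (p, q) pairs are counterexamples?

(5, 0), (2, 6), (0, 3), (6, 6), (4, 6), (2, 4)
Testing each pair:
(5, 0): LHS = 5, RHS = 5 → satisfies claim
(2, 6): LHS = 2·√(10) ≈ 6.325, RHS = 8 → counterexample
(0, 3): LHS = 3, RHS = 3 → satisfies claim
(6, 6): LHS = 6·√(2) ≈ 8.485, RHS = 12 → counterexample
(4, 6): LHS = 2·√(13) ≈ 7.211, RHS = 10 → counterexample
(2, 4): LHS = 2·√(5) ≈ 4.472, RHS = 6 → counterexample

That makes 4 counterexamples.

Answer: 4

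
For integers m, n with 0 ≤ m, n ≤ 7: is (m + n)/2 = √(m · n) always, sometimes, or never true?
Sometimes true

It holds at (m, n) = (3, 3) (both sides equal 3), but fails at (m, n) = (7, 1) (LHS = 4, RHS = √(7) ≈ 2.646).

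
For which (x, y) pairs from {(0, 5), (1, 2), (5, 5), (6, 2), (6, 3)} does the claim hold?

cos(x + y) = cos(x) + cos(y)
None

Testing each pair:
(0, 5): LHS = cos(5) ≈ 0.2837, RHS = cos(5) + 1 ≈ 1.284 → fails
(1, 2): LHS = cos(3) ≈ -0.99, RHS = cos(2) + cos(1) ≈ 0.1242 → fails
(5, 5): LHS = cos(10) ≈ -0.8391, RHS = 2·cos(5) ≈ 0.5673 → fails
(6, 2): LHS = cos(8) ≈ -0.1455, RHS = cos(2) + cos(6) ≈ 0.544 → fails
(6, 3): LHS = cos(9) ≈ -0.9111, RHS = cos(3) + cos(6) ≈ -0.02982 → fails

No pair satisfies the claim.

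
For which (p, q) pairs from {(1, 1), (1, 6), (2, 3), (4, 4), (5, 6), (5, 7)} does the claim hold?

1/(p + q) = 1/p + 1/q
Testing each pair:
(1, 1): LHS = 1/2, RHS = 2 → fails
(1, 6): LHS = 1/7, RHS = 7/6 → fails
(2, 3): LHS = 1/5, RHS = 5/6 → fails
(4, 4): LHS = 1/8, RHS = 1/2 → fails
(5, 6): LHS = 1/11, RHS = 11/30 → fails
(5, 7): LHS = 1/12, RHS = 12/35 → fails

No pair satisfies the claim.

Answer: None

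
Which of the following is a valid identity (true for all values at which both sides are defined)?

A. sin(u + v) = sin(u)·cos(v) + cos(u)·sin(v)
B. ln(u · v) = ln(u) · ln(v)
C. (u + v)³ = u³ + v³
A

A: holds — e.g. at (6, 7), both sides equal sin(13) ≈ 0.4202.
B: fails at (1, 2) — LHS = ln(2) ≈ 0.6931, RHS = 0.
C: fails at (3, 7) — LHS = 1000, RHS = 370.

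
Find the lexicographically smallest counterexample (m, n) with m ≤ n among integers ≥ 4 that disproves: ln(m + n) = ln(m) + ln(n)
(m, n) = (4, 4)

Substituting (4, 4) into the claim:
LHS = ln(4 + 4) = ln(8) ≈ 2.079
RHS = ln(4) + ln(4) = 2·ln(4) ≈ 2.773

Since LHS ≠ RHS, this pair disproves the claim, and no lexicographically smaller pair (m ≤ n, integers ≥ 4) does.

For instance (4, 9) is also a counterexample (LHS = ln(13) ≈ 2.565, RHS = ln(4) + ln(9) ≈ 3.584), but it's lexicographically larger.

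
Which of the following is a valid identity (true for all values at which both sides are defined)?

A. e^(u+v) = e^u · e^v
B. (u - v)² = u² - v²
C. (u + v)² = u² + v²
A: holds — e.g. at (3, 4), both sides equal e^7 ≈ 1097.
B: fails at (3, 7) — LHS = 16, RHS = -40.
C: fails at (4, 5) — LHS = 81, RHS = 41.

Answer: A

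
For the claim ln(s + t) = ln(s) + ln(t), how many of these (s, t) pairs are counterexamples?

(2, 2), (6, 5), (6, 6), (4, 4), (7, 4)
Testing each pair:
(2, 2): LHS = ln(4) ≈ 1.386, RHS = 2·ln(2) ≈ 1.386 → satisfies claim
(6, 5): LHS = ln(11) ≈ 2.398, RHS = ln(5) + ln(6) ≈ 3.401 → counterexample
(6, 6): LHS = ln(12) ≈ 2.485, RHS = 2·ln(6) ≈ 3.584 → counterexample
(4, 4): LHS = ln(8) ≈ 2.079, RHS = 2·ln(4) ≈ 2.773 → counterexample
(7, 4): LHS = ln(11) ≈ 2.398, RHS = ln(4) + ln(7) ≈ 3.332 → counterexample

That makes 4 counterexamples.

Answer: 4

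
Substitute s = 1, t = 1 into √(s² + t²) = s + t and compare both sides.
LHS = √(1² + 1²) = √(2) ≈ 1.414
RHS = 1 + 1 = 2

LHS ≠ RHS (they differ by about 0.5858), so the equation does not hold here.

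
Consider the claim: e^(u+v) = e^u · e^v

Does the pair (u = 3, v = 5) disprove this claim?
Substituting u = 3, v = 5:
LHS = e^(3+5) = e^8 ≈ 2981
RHS = e^3 · e^5 = e^8 ≈ 2981

The sides agree, so this pair does not disprove the claim.

Answer: No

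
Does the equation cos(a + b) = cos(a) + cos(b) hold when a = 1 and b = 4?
Substituting a = 1, b = 4:

LHS = cos(1 + 4) = cos(5) ≈ 0.2837
RHS = cos(1) + cos(4) ≈ -0.1133

LHS ≠ RHS, so the equation does not hold at this point.

Answer: Fails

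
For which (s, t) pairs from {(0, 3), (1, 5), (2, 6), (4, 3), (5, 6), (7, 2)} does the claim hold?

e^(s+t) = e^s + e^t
None

Testing each pair:
(0, 3): LHS = e^3 ≈ 20.09, RHS = 1 + e^3 ≈ 21.09 → fails
(1, 5): LHS = e^6 ≈ 403.4, RHS = e + e^5 ≈ 151.1 → fails
(2, 6): LHS = e^8 ≈ 2981, RHS = e^2 + e^6 ≈ 410.8 → fails
(4, 3): LHS = e^7 ≈ 1097, RHS = e^3 + e^4 ≈ 74.68 → fails
(5, 6): LHS = e^11 ≈ 59874.1, RHS = e^5 + e^6 ≈ 551.8 → fails
(7, 2): LHS = e^9 ≈ 8103, RHS = e^2 + e^7 ≈ 1104 → fails

No pair satisfies the claim.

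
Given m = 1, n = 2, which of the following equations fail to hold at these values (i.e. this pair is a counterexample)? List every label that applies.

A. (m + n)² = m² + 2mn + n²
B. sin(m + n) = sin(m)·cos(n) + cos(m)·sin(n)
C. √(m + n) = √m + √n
C

Evaluating each claim at the given values:
A. LHS = 9, RHS = 9 → holds here (LHS = RHS)
B. LHS = sin(3) ≈ 0.1411, RHS = sin(1)·cos(2) + sin(2)·cos(1) ≈ 0.1411 → holds here (LHS = RHS)
C. LHS = √(3) ≈ 1.732, RHS = 1 + √(2) ≈ 2.414 → fails here (LHS ≠ RHS)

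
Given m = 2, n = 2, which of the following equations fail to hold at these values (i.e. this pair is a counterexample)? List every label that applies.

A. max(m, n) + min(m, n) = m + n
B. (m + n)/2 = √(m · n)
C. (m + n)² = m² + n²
C

Evaluating each claim at the given values:
A. LHS = 4, RHS = 4 → holds here (LHS = RHS)
B. LHS = 2, RHS = 2 → holds here (LHS = RHS)
C. LHS = 16, RHS = 8 → fails here (LHS ≠ RHS)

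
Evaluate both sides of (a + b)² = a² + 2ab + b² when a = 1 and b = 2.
LHS = (1 + 2)² = 9
RHS = 1² + 2·1·2 + 2² = 9

LHS = RHS: the two sides agree.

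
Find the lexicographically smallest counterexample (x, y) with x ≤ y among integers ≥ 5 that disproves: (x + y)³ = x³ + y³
(x, y) = (5, 5)

Substituting (5, 5) into the claim:
LHS = (5 + 5)³ = 1000
RHS = 5³ + 5³ = 250

Since LHS ≠ RHS, this pair disproves the claim, and no lexicographically smaller pair (x ≤ y, integers ≥ 5) does.

For instance (6, 6) is also a counterexample (LHS = 1728, RHS = 432), but it's lexicographically larger.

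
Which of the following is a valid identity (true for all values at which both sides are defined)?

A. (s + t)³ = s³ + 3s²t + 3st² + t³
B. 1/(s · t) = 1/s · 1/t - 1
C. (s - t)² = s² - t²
A

A: holds — e.g. at (1, 2), both sides equal 27.
B: fails at (1, 3) — LHS = 1/3, RHS = -2/3.
C: fails at (6, 7) — LHS = 1, RHS = -13.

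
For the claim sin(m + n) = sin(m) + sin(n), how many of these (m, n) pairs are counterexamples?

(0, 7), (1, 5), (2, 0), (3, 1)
2

Testing each pair:
(0, 7): LHS = sin(7) ≈ 0.657, RHS = sin(7) ≈ 0.657 → satisfies claim
(1, 5): LHS = sin(6) ≈ -0.2794, RHS = sin(5) + sin(1) ≈ -0.1175 → counterexample
(2, 0): LHS = sin(2) ≈ 0.9093, RHS = sin(2) ≈ 0.9093 → satisfies claim
(3, 1): LHS = sin(4) ≈ -0.7568, RHS = sin(3) + sin(1) ≈ 0.9826 → counterexample

That makes 2 counterexamples.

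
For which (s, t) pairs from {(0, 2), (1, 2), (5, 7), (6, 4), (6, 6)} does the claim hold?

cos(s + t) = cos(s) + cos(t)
None

Testing each pair:
(0, 2): LHS = cos(2) ≈ -0.4161, RHS = cos(2) + 1 ≈ 0.5839 → fails
(1, 2): LHS = cos(3) ≈ -0.99, RHS = cos(2) + cos(1) ≈ 0.1242 → fails
(5, 7): LHS = cos(12) ≈ 0.8439, RHS = cos(5) + cos(7) ≈ 1.038 → fails
(6, 4): LHS = cos(10) ≈ -0.8391, RHS = cos(4) + cos(6) ≈ 0.3065 → fails
(6, 6): LHS = cos(12) ≈ 0.8439, RHS = 2·cos(6) ≈ 1.92 → fails

No pair satisfies the claim.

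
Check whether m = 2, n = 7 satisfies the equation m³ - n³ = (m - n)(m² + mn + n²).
Holds

Substituting m = 2, n = 7:

LHS = 2³ - 7³ = -335
RHS = (2 - 7)(2² + 2·7 + 7²) = -335

LHS = RHS, so the equation holds at this point.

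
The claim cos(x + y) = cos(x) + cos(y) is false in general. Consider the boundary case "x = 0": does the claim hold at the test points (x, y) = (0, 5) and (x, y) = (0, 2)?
At (0, 5): LHS = cos(5) ≈ 0.2837 ≠ RHS = cos(5) + 1 ≈ 1.284
At (0, 2): LHS = cos(2) ≈ -0.4161 ≠ RHS = cos(2) + 1 ≈ 0.5839

Answer: No, fails at both test points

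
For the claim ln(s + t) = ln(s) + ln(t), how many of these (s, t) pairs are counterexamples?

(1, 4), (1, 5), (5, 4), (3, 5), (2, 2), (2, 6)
Testing each pair:
(1, 4): LHS = ln(5) ≈ 1.609, RHS = ln(4) ≈ 1.386 → counterexample
(1, 5): LHS = ln(6) ≈ 1.792, RHS = ln(5) ≈ 1.609 → counterexample
(5, 4): LHS = ln(9) ≈ 2.197, RHS = ln(4) + ln(5) ≈ 2.996 → counterexample
(3, 5): LHS = ln(8) ≈ 2.079, RHS = ln(3) + ln(5) ≈ 2.708 → counterexample
(2, 2): LHS = ln(4) ≈ 1.386, RHS = 2·ln(2) ≈ 1.386 → satisfies claim
(2, 6): LHS = ln(8) ≈ 2.079, RHS = ln(2) + ln(6) ≈ 2.485 → counterexample

That makes 5 counterexamples.

Answer: 5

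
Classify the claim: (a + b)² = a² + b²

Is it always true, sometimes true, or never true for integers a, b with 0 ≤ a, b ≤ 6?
It holds at (a, b) = (2, 0) (both sides equal 4), but fails at (a, b) = (6, 1) (LHS = 49, RHS = 37).

Answer: Sometimes true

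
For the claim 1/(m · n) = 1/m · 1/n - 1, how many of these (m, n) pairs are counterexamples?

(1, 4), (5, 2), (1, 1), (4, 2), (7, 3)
5

Testing each pair:
(1, 4): LHS = 1/4, RHS = -3/4 → counterexample
(5, 2): LHS = 1/10, RHS = -9/10 → counterexample
(1, 1): LHS = 1, RHS = 0 → counterexample
(4, 2): LHS = 1/8, RHS = -7/8 → counterexample
(7, 3): LHS = 1/21, RHS = -20/21 → counterexample

That makes 5 counterexamples.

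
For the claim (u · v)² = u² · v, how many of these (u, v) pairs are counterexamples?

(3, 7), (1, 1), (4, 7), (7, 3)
Testing each pair:
(3, 7): LHS = 441, RHS = 63 → counterexample
(1, 1): LHS = 1, RHS = 1 → satisfies claim
(4, 7): LHS = 784, RHS = 112 → counterexample
(7, 3): LHS = 441, RHS = 147 → counterexample

That makes 3 counterexamples.

Answer: 3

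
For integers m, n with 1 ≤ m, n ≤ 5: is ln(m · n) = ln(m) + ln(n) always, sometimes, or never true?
The identity holds for every pair in the range. For instance at (m, n) = (3, 2): both sides equal ln(6) ≈ 1.792.

Answer: Always true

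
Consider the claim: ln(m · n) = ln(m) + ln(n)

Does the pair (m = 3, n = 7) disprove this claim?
Substituting m = 3, n = 7:
LHS = ln(3 · 7) = ln(21) ≈ 3.045
RHS = ln(3) + ln(7) ≈ 3.045

The sides agree, so this pair does not disprove the claim.

Answer: No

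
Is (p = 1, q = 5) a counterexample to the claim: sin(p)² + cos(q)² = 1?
Yes

Substituting p = 1, q = 5:
LHS = sin(1)² + cos(5)² ≈ 0.7885
RHS = 1

Since LHS ≠ RHS, this pair disproves the claim.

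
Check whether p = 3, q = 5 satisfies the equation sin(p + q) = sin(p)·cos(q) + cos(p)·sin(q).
Substituting p = 3, q = 5:

LHS = sin(3 + 5) = sin(8) ≈ 0.9894
RHS = sin(3)·cos(5) + cos(3)·sin(5) = sin(3)·cos(5) + sin(5)·cos(3) ≈ 0.9894

LHS = RHS, so the equation holds at this point.

Answer: Holds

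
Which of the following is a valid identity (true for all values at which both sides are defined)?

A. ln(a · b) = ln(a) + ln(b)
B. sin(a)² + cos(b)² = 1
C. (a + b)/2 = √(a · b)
A: holds — e.g. at (4, 6), both sides equal ln(24) ≈ 3.178.
B: fails at (1, 2) — LHS = cos(2)² + sin(1)² ≈ 0.8813, RHS = 1.
C: fails at (4, 6) — LHS = 5, RHS = 2·√(6) ≈ 4.899.

Answer: A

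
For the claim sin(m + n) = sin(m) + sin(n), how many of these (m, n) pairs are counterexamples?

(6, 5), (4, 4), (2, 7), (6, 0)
3

Testing each pair:
(6, 5): LHS = sin(11) ≈ -1, RHS = sin(5) + sin(6) ≈ -1.238 → counterexample
(4, 4): LHS = sin(8) ≈ 0.9894, RHS = 2·sin(4) ≈ -1.514 → counterexample
(2, 7): LHS = sin(9) ≈ 0.4121, RHS = sin(7) + sin(2) ≈ 1.566 → counterexample
(6, 0): LHS = sin(6) ≈ -0.2794, RHS = sin(6) ≈ -0.2794 → satisfies claim

That makes 3 counterexamples.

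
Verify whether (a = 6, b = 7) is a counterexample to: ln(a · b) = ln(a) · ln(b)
Substituting a = 6, b = 7:
LHS = ln(6 · 7) = ln(42) ≈ 3.738
RHS = ln(6) · ln(7) ≈ 3.487

Since LHS ≠ RHS, this pair disproves the claim.

Answer: Yes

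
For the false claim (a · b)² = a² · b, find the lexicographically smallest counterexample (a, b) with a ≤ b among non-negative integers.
(a, b) = (1, 2)

At (0, 1): both sides equal 0, so it holds there.
At (0, 3): both sides equal 0, so it holds there.

Substituting (1, 2) into the claim:
LHS = (1 · 2)² = 4
RHS = 1² · 2 = 2

Since LHS ≠ RHS, this pair disproves the claim, and no lexicographically smaller pair (a ≤ b, non-negative integers) does.

For instance (6, 6) is also a counterexample (LHS = 1296, RHS = 216), but it's lexicographically larger.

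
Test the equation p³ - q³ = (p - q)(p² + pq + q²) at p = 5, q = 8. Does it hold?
Holds

Substituting p = 5, q = 8:

LHS = 5³ - 8³ = -387
RHS = (5 - 8)(5² + 5·8 + 8²) = -387

LHS = RHS, so the equation holds at this point.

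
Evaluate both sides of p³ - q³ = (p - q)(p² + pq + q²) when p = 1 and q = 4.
LHS = 1³ - 4³ = -63
RHS = (1 - 4)(1² + 1·4 + 4²) = -63

LHS = RHS: the two sides agree.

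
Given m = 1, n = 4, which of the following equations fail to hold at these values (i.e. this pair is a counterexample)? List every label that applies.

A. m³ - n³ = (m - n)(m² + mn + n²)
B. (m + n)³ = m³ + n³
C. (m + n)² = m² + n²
B, C

Evaluating each claim at the given values:
A. LHS = -63, RHS = -63 → holds here (LHS = RHS)
B. LHS = 125, RHS = 65 → fails here (LHS ≠ RHS)
C. LHS = 25, RHS = 17 → fails here (LHS ≠ RHS)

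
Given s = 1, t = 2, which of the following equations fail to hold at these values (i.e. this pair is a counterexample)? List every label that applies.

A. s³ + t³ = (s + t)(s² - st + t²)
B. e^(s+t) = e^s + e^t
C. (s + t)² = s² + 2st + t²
B

Evaluating each claim at the given values:
A. LHS = 9, RHS = 9 → holds here (LHS = RHS)
B. LHS = e^3 ≈ 20.09, RHS = e + e^2 ≈ 10.11 → fails here (LHS ≠ RHS)
C. LHS = 9, RHS = 9 → holds here (LHS = RHS)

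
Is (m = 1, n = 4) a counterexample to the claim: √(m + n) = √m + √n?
Yes

Substituting m = 1, n = 4:
LHS = √(1 + 4) = √(5) ≈ 2.236
RHS = √1 + √4 = 3

Since LHS ≠ RHS, this pair disproves the claim.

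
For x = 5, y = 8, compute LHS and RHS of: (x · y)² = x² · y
LHS = (5 · 8)² = 1600
RHS = 5² · 8 = 200

LHS ≠ RHS, so the equation does not hold here.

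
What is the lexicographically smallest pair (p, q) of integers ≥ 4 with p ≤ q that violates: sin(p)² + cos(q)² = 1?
Substituting (4, 5) into the claim:
LHS = sin(4)² + cos(5)² ≈ 0.6532
RHS = 1

Since LHS ≠ RHS, this pair disproves the claim, and no lexicographically smaller pair (p ≤ q, integers ≥ 4) does.

For instance (6, 11) is also a counterexample (LHS = cos(11)² + sin(6)² ≈ 0.07809, RHS = 1), but it's lexicographically larger.

Answer: (p, q) = (4, 5)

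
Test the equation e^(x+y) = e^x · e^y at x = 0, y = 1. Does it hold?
Holds

Substituting x = 0, y = 1:

LHS = e^(0+1) = e ≈ 2.718
RHS = e^0 · e^1 = e ≈ 2.718

LHS = RHS, so the equation holds at this point.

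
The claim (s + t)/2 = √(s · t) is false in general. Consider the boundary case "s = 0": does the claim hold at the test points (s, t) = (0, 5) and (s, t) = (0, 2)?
At (0, 5): LHS = 5/2 ≠ RHS = 0
At (0, 2): LHS = 1 ≠ RHS = 0

Answer: No, fails at both test points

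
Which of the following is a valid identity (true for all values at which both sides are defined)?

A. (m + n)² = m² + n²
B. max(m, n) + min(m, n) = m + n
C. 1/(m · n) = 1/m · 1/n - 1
A: fails at (3, 3) — LHS = 36, RHS = 18.
B: holds — e.g. at (3, 7), both sides equal 10.
C: fails at (1, 5) — LHS = 1/5, RHS = -4/5.

Answer: B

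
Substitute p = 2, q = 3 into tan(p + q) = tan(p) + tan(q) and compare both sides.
LHS = tan(2 + 3) = tan(5) ≈ -3.381
RHS = tan(2) + tan(3) ≈ -2.328

LHS ≠ RHS (they differ by about 1.053), so the equation does not hold here.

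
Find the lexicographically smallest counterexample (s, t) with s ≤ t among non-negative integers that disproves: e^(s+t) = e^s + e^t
(s, t) = (0, 0)

Substituting (0, 0) into the claim:
LHS = e^(0+0) = 1
RHS = e^0 + e^0 = 2

Since LHS ≠ RHS, this pair disproves the claim, and no lexicographically smaller pair (s ≤ t, non-negative integers) does.

For instance (2, 6) is also a counterexample (LHS = e^8 ≈ 2981, RHS = e^2 + e^6 ≈ 410.8), but it's lexicographically larger.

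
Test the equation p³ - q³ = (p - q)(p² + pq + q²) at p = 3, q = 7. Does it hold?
Substituting p = 3, q = 7:

LHS = 3³ - 7³ = -316
RHS = (3 - 7)(3² + 3·7 + 7²) = -316

LHS = RHS, so the equation holds at this point.

Answer: Holds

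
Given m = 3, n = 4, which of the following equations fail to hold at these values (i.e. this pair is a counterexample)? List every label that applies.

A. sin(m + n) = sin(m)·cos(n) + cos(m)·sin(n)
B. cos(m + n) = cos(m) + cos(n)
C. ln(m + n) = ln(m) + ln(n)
B, C

Evaluating each claim at the given values:
A. LHS = sin(7) ≈ 0.657, RHS = sin(3)·cos(4) + sin(4)·cos(3) ≈ 0.657 → holds here (LHS = RHS)
B. LHS = cos(7) ≈ 0.7539, RHS = cos(3) + cos(4) ≈ -1.644 → fails here (LHS ≠ RHS)
C. LHS = ln(7) ≈ 1.946, RHS = ln(3) + ln(4) ≈ 2.485 → fails here (LHS ≠ RHS)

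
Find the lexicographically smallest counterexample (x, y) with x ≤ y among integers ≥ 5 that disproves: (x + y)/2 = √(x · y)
At (5, 5): both sides equal 5, so it holds there.

Substituting (5, 6) into the claim:
LHS = (5 + 6)/2 = 11/2
RHS = √(5 · 6) = √(30) ≈ 5.477

Since LHS ≠ RHS, this pair disproves the claim, and no lexicographically smaller pair (x ≤ y, integers ≥ 5) does.

For instance (11, 12) is also a counterexample (LHS = 23/2, RHS = 2·√(33) ≈ 11.49), but it's lexicographically larger.

Answer: (x, y) = (5, 6)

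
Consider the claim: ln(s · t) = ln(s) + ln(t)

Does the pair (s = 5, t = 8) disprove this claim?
Substituting s = 5, t = 8:
LHS = ln(5 · 8) = ln(40) ≈ 3.689
RHS = ln(5) + ln(8) ≈ 3.689

The sides agree, so this pair does not disprove the claim.

Answer: No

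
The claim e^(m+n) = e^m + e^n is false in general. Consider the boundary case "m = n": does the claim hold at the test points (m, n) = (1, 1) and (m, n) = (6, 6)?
At (1, 1): LHS = e^2 ≈ 7.389 ≠ RHS = 2·e ≈ 5.437
At (6, 6): LHS = e^12 ≈ 162754.8 ≠ RHS = 2·e^6 ≈ 806.9

Answer: No, fails at both test points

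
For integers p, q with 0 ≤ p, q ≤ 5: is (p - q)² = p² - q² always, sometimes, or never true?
Sometimes true

It holds at (p, q) = (2, 0) (both sides equal 4), but fails at (p, q) = (1, 4) (LHS = 9, RHS = -15).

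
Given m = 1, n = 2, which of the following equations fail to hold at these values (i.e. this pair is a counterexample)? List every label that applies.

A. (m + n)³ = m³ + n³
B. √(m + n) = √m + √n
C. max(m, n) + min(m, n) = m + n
Evaluating each claim at the given values:
A. LHS = 27, RHS = 9 → fails here (LHS ≠ RHS)
B. LHS = √(3) ≈ 1.732, RHS = 1 + √(2) ≈ 2.414 → fails here (LHS ≠ RHS)
C. LHS = 3, RHS = 3 → holds here (LHS = RHS)

Answer: A, B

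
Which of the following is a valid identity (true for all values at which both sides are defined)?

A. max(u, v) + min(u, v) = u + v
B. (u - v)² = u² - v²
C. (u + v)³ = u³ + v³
A

A: holds — e.g. at (1, 2), both sides equal 3.
B: fails at (3, 4) — LHS = 1, RHS = -7.
C: fails at (1, 1) — LHS = 8, RHS = 2.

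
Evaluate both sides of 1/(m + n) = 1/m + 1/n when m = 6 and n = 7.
LHS = 1/(6 + 7) = 1/13
RHS = 1/6 + 1/7 = 13/42

LHS ≠ RHS, so the equation does not hold here.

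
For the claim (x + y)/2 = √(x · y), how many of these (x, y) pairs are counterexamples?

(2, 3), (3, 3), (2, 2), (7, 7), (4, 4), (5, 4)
Testing each pair:
(2, 3): LHS = 5/2, RHS = √(6) ≈ 2.449 → counterexample
(3, 3): LHS = 3, RHS = 3 → satisfies claim
(2, 2): LHS = 2, RHS = 2 → satisfies claim
(7, 7): LHS = 7, RHS = 7 → satisfies claim
(4, 4): LHS = 4, RHS = 4 → satisfies claim
(5, 4): LHS = 9/2, RHS = 2·√(5) ≈ 4.472 → counterexample

That makes 2 counterexamples.

Answer: 2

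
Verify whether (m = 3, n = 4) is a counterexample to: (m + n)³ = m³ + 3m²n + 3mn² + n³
No

Substituting m = 3, n = 4:
LHS = (3 + 4)³ = 343
RHS = 3³ + 3·3²·4 + 3·3·4² + 4³ = 343

The sides agree, so this pair does not disprove the claim.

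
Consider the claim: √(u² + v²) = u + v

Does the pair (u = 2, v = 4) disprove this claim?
Yes

Substituting u = 2, v = 4:
LHS = √(2² + 4²) = 2·√(5) ≈ 4.472
RHS = 2 + 4 = 6

Since LHS ≠ RHS, this pair disproves the claim.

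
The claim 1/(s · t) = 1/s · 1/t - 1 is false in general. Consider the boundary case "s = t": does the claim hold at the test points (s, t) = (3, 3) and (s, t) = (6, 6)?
At (3, 3): LHS = 1/9 ≠ RHS = -8/9
At (6, 6): LHS = 1/36 ≠ RHS = -35/36

Answer: No, fails at both test points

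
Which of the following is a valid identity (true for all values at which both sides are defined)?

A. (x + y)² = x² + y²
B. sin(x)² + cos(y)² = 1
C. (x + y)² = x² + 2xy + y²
A: fails at (3, 4) — LHS = 49, RHS = 25.
B: fails at (5, 8) — LHS = cos(8)² + sin(5)² ≈ 0.9407, RHS = 1.
C: holds — e.g. at (6, 7), both sides equal 169.

Answer: C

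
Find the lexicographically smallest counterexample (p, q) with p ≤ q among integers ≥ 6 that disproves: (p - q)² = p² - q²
(p, q) = (6, 7)

At (6, 6): both sides equal 0, so it holds there.

Substituting (6, 7) into the claim:
LHS = (6 - 7)² = 1
RHS = 6² - 7² = -13

Since LHS ≠ RHS, this pair disproves the claim, and no lexicographically smaller pair (p ≤ q, integers ≥ 6) does.

For instance (7, 8) is also a counterexample (LHS = 1, RHS = -15), but it's lexicographically larger.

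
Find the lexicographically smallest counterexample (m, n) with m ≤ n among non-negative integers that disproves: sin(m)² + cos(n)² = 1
At (0, 0): both sides equal 1, so it holds there.

Substituting (0, 1) into the claim:
LHS = sin(0)² + cos(1)² = cos(1)² ≈ 0.2919
RHS = 1

Since LHS ≠ RHS, this pair disproves the claim, and no lexicographically smaller pair (m ≤ n, non-negative integers) does.

For instance (1, 7) is also a counterexample (LHS = cos(7)² + sin(1)² ≈ 1.276, RHS = 1), but it's lexicographically larger.

Answer: (m, n) = (0, 1)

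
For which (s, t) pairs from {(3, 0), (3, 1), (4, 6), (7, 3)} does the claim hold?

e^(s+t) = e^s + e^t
Testing each pair:
(3, 0): LHS = e^3 ≈ 20.09, RHS = 1 + e^3 ≈ 21.09 → fails
(3, 1): LHS = e^4 ≈ 54.6, RHS = e + e^3 ≈ 22.8 → fails
(4, 6): LHS = e^10 ≈ 22026.5, RHS = e^4 + e^6 ≈ 458 → fails
(7, 3): LHS = e^10 ≈ 22026.5, RHS = e^3 + e^7 ≈ 1117 → fails

No pair satisfies the claim.

Answer: None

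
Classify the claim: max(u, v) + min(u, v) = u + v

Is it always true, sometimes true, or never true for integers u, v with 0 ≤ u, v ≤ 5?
Always true

The identity holds for every pair in the range. For instance at (u, v) = (0, 4): both sides equal 4.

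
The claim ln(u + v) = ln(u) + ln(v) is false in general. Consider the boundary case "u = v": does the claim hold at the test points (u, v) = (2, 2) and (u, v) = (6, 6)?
Only at (2, 2)

At (2, 2): LHS = ln(4) ≈ 1.386, RHS = 2·ln(2) ≈ 1.386 → equal
At (6, 6): LHS = ln(12) ≈ 2.485 ≠ RHS = 2·ln(6) ≈ 3.584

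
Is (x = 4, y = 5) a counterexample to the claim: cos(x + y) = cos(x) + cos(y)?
Yes

Substituting x = 4, y = 5:
LHS = cos(4 + 5) = cos(9) ≈ -0.9111
RHS = cos(4) + cos(5) ≈ -0.37

Since LHS ≠ RHS, this pair disproves the claim.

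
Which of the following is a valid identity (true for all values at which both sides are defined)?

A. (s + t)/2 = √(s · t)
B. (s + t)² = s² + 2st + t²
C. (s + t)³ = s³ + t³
B

A: fails at (4, 6) — LHS = 5, RHS = 2·√(6) ≈ 4.899.
B: holds — e.g. at (3, 4), both sides equal 49.
C: fails at (5, 5) — LHS = 1000, RHS = 250.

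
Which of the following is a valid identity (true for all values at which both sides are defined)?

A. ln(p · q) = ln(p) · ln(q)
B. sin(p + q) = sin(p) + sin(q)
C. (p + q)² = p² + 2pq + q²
A: fails at (2, 5) — LHS = ln(10) ≈ 2.303, RHS = ln(2)·ln(5) ≈ 1.116.
B: fails at (3, 5) — LHS = sin(8) ≈ 0.9894, RHS = sin(5) + sin(3) ≈ -0.8178.
C: holds — e.g. at (3, 7), both sides equal 100.

Answer: C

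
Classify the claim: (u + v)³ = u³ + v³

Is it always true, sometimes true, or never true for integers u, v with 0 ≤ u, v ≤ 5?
It holds at (u, v) = (5, 0) (both sides equal 125), but fails at (u, v) = (3, 3) (LHS = 216, RHS = 54).

Answer: Sometimes true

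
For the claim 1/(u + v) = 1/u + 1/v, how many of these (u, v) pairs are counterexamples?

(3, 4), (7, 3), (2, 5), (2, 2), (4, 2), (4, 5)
6

Testing each pair:
(3, 4): LHS = 1/7, RHS = 7/12 → counterexample
(7, 3): LHS = 1/10, RHS = 10/21 → counterexample
(2, 5): LHS = 1/7, RHS = 7/10 → counterexample
(2, 2): LHS = 1/4, RHS = 1 → counterexample
(4, 2): LHS = 1/6, RHS = 3/4 → counterexample
(4, 5): LHS = 1/9, RHS = 9/20 → counterexample

That makes 6 counterexamples.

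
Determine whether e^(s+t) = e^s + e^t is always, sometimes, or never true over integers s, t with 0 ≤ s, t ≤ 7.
Never true

The claim fails for every pair in the range. For instance at (s, t) = (4, 7): LHS = e^11 ≈ 59874.1, RHS = e^4 + e^7 ≈ 1151.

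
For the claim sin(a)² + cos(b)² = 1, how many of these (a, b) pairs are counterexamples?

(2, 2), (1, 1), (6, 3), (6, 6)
1

Testing each pair:
(2, 2): LHS = cos(2)² + sin(2)² = 1, RHS = 1 → satisfies claim
(1, 1): LHS = cos(1)² + sin(1)² = 1, RHS = 1 → satisfies claim
(6, 3): LHS = sin(6)² + cos(3)² ≈ 1.058, RHS = 1 → counterexample
(6, 6): LHS = sin(6)² + cos(6)² = 1, RHS = 1 → satisfies claim

That makes 1 counterexample.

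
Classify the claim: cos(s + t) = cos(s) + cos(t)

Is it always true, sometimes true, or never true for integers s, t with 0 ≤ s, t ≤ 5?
Never true

The claim fails for every pair in the range. For instance at (s, t) = (3, 3): LHS = cos(6) ≈ 0.9602, RHS = 2·cos(3) ≈ -1.98.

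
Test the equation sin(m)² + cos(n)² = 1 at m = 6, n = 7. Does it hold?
Fails

Substituting m = 6, n = 7:

LHS = sin(6)² + cos(7)² ≈ 0.6464
RHS = 1

LHS ≠ RHS, so the equation does not hold at this point.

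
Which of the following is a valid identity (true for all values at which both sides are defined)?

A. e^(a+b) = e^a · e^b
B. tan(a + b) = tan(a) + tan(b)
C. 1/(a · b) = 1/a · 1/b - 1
A: holds — e.g. at (1, 5), both sides equal e^6 ≈ 403.4.
B: fails at (5, 5) — LHS = tan(10) ≈ 0.6484, RHS = 2·tan(5) ≈ -6.761.
C: fails at (2, 2) — LHS = 1/4, RHS = -3/4.

Answer: A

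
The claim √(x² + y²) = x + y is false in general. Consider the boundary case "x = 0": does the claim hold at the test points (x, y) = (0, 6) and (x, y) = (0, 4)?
Yes, holds at both test points

At (0, 6): LHS = 6, RHS = 6 → equal
At (0, 4): LHS = 4, RHS = 4 → equal

So the claim does hold at both of these boundary points, even though it is not an identity.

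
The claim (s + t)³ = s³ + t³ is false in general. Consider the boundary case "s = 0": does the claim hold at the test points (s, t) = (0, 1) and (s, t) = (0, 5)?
Yes, holds at both test points

At (0, 1): LHS = 1, RHS = 1 → equal
At (0, 5): LHS = 125, RHS = 125 → equal

So the claim does hold at both of these boundary points, even though it is not an identity.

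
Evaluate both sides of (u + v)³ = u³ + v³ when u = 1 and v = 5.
LHS = (1 + 5)³ = 216
RHS = 1³ + 5³ = 126

LHS ≠ RHS, so the equation does not hold here.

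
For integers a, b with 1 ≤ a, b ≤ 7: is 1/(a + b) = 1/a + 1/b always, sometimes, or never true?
The claim fails for every pair in the range. For instance at (a, b) = (5, 3): LHS = 1/8, RHS = 8/15.

Answer: Never true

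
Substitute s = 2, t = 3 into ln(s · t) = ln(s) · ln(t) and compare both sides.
LHS = ln(2 · 3) = ln(6) ≈ 1.792
RHS = ln(2) · ln(3) ≈ 0.7615

LHS ≠ RHS (they differ by about 1.03), so the equation does not hold here.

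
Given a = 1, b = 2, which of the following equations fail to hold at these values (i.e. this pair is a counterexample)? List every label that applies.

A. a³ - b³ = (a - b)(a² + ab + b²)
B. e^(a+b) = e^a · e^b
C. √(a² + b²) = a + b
Evaluating each claim at the given values:
A. LHS = -7, RHS = -7 → holds here (LHS = RHS)
B. LHS = e^3 ≈ 20.09, RHS = e^3 ≈ 20.09 → holds here (LHS = RHS)
C. LHS = √(5) ≈ 2.236, RHS = 3 → fails here (LHS ≠ RHS)

Answer: C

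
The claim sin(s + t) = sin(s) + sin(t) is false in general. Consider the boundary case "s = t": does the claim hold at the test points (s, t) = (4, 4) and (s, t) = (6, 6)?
No, fails at both test points

At (4, 4): LHS = sin(8) ≈ 0.9894 ≠ RHS = 2·sin(4) ≈ -1.514
At (6, 6): LHS = sin(12) ≈ -0.5366 ≠ RHS = 2·sin(6) ≈ -0.5588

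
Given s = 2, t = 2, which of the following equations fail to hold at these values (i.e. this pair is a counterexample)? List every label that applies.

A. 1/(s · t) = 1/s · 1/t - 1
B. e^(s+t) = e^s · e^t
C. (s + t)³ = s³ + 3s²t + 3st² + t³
Evaluating each claim at the given values:
A. LHS = 1/4, RHS = -3/4 → fails here (LHS ≠ RHS)
B. LHS = e^4 ≈ 54.6, RHS = e^4 ≈ 54.6 → holds here (LHS = RHS)
C. LHS = 64, RHS = 64 → holds here (LHS = RHS)

Answer: A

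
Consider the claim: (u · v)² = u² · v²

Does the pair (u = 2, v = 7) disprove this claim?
No

Substituting u = 2, v = 7:
LHS = (2 · 7)² = 196
RHS = 2² · 7² = 196

The sides agree, so this pair does not disprove the claim.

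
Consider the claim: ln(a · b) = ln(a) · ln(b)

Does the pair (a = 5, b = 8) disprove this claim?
Yes

Substituting a = 5, b = 8:
LHS = ln(5 · 8) = ln(40) ≈ 3.689
RHS = ln(5) · ln(8) ≈ 3.347

Since LHS ≠ RHS, this pair disproves the claim.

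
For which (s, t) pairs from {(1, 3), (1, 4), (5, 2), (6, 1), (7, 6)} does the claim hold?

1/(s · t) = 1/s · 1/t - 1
None

Testing each pair:
(1, 3): LHS = 1/3, RHS = -2/3 → fails
(1, 4): LHS = 1/4, RHS = -3/4 → fails
(5, 2): LHS = 1/10, RHS = -9/10 → fails
(6, 1): LHS = 1/6, RHS = -5/6 → fails
(7, 6): LHS = 1/42, RHS = -41/42 → fails

No pair satisfies the claim.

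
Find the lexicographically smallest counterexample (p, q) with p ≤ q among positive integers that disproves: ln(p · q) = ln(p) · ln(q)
(p, q) = (1, 2)

Substituting (1, 2) into the claim:
LHS = ln(1 · 2) = ln(2) ≈ 0.6931
RHS = ln(1) · ln(2) = 0

Since LHS ≠ RHS, this pair disproves the claim, and no lexicographically smaller pair (p ≤ q, positive integers) does.

For instance (6, 7) is also a counterexample (LHS = ln(42) ≈ 3.738, RHS = ln(6)·ln(7) ≈ 3.487), but it's lexicographically larger.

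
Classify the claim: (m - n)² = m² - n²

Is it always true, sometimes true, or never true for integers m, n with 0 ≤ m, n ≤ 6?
Sometimes true

It holds at (m, n) = (4, 4) (both sides equal 0), but fails at (m, n) = (0, 3) (LHS = 9, RHS = -9).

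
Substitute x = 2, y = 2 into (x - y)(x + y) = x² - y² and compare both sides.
LHS = (2 - 2)(2 + 2) = 0
RHS = 2² - 2² = 0

LHS = RHS: the two sides agree.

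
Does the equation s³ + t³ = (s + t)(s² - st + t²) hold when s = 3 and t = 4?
Substituting s = 3, t = 4:

LHS = 3³ + 4³ = 91
RHS = (3 + 4)(3² - 3·4 + 4²) = 91

LHS = RHS, so the equation holds at this point.

Answer: Holds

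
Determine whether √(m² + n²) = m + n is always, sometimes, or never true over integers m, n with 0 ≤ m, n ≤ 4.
Sometimes true

It holds at (m, n) = (1, 0) (both sides equal 1), but fails at (m, n) = (3, 1) (LHS = √(10) ≈ 3.162, RHS = 4).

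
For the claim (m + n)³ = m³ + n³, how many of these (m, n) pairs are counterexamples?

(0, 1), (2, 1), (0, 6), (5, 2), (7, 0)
Testing each pair:
(0, 1): LHS = 1, RHS = 1 → satisfies claim
(2, 1): LHS = 27, RHS = 9 → counterexample
(0, 6): LHS = 216, RHS = 216 → satisfies claim
(5, 2): LHS = 343, RHS = 133 → counterexample
(7, 0): LHS = 343, RHS = 343 → satisfies claim

That makes 2 counterexamples.

Answer: 2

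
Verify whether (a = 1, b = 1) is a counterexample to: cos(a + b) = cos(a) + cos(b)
Substituting a = 1, b = 1:
LHS = cos(1 + 1) = cos(2) ≈ -0.4161
RHS = cos(1) + cos(1) = 2·cos(1) ≈ 1.081

Since LHS ≠ RHS, this pair disproves the claim.

Answer: Yes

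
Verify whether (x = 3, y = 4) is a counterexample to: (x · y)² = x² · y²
No

Substituting x = 3, y = 4:
LHS = (3 · 4)² = 144
RHS = 3² · 4² = 144

The sides agree, so this pair does not disprove the claim.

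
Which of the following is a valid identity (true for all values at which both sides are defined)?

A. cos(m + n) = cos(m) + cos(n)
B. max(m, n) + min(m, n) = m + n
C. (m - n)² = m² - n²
A: fails at (2, 7) — LHS = cos(9) ≈ -0.9111, RHS = cos(2) + cos(7) ≈ 0.3378.
B: holds — e.g. at (2, 7), both sides equal 9.
C: fails at (3, 7) — LHS = 16, RHS = -40.

Answer: B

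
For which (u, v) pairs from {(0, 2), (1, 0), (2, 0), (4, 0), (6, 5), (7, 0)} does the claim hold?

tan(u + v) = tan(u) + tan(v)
(0, 2), (1, 0), (2, 0), (4, 0), (7, 0)

Testing each pair:
(0, 2): LHS = tan(2) ≈ -2.185, RHS = tan(2) ≈ -2.185 → holds
(1, 0): LHS = tan(1) ≈ 1.557, RHS = tan(1) ≈ 1.557 → holds
(2, 0): LHS = tan(2) ≈ -2.185, RHS = tan(2) ≈ -2.185 → holds
(4, 0): LHS = tan(4) ≈ 1.158, RHS = tan(4) ≈ 1.158 → holds
(6, 5): LHS = tan(11) ≈ -226, RHS = tan(5) + tan(6) ≈ -3.672 → fails
(7, 0): LHS = tan(7) ≈ 0.8714, RHS = tan(7) ≈ 0.8714 → holds

5 of 6 pairs satisfy the claim.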